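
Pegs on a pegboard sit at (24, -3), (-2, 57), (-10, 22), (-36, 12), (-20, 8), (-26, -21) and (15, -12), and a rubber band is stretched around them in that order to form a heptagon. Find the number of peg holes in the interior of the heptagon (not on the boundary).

By the shoelace formula, twice the signed area is |(24·57 − (-2)·(-3)) + ((-2)·22 − (-10)·57) + ((-10)·12 − (-36)·22) + ((-36)·8 − (-20)·12) + ((-20)·(-21) − (-26)·8) + ((-26)·(-12) − 15·(-21)) + (15·(-3) − 24·(-12))| = 4010, so the area is 2005.
Along each edge there are gcd(|Δx|,|Δy|)+1 lattice points, so counting each shared vertex once the boundary has gcd(26,60) + gcd(8,35) + gcd(26,10) + gcd(16,4) + gcd(6,29) + gcd(41,9) + gcd(9,9) = 2+1+2+4+1+1+9 = 20.
Pick's theorem gives I = A − B/2 + 1 = 2005 − 20/2 + 1 = 1996.

1996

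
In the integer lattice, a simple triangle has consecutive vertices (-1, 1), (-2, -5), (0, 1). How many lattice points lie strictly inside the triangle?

By the shoelace formula, twice the signed area is |[(-1)·(-5) − (-2)·1] + [(-2)·1 − 0·(-5)] + [0·1 − (-1)·1]| = 6, so the area is 3.
The number of boundary lattice points is Σ gcd(|Δx|,|Δy|) = gcd(1,6) + gcd(2,6) + gcd(1,0) = 1+2+1 = 4.
By Pick's theorem A = I + B/2 − 1, so I = 3 − 4/2 + 1 = 2.

2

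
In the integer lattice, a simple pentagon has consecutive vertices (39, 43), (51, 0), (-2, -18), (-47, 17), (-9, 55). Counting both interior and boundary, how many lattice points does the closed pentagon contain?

The shoelace formula gives twice the area as |(39·0 − 51·43) + (51·(-18) − (-2)·0) + ((-2)·17 − (-47)·(-18)) + ((-47)·55 − (-9)·17) + ((-9)·43 − 39·55)| = 8955, so the area is 8955/2.
Along each edge there are gcd(|Δx|,|Δy|)+1 lattice points, so counting each shared vertex once the boundary has gcd(12,43) + gcd(53,18) + gcd(45,35) + gcd(38,38) + gcd(48,12) = 1+1+5+38+12 = 57.
Pick's theorem gives I = A − B/2 + 1 = 8955/2 − 57/2 + 1 = 4450, so the closed region contains I + B = 4450 + 57 = 4507 lattice points.

4507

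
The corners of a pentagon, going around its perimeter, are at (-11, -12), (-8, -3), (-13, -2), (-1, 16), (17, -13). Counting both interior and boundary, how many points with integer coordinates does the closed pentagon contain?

458

The shoelace formula gives twice the area as |[(-11)·(-3) − (-8)·(-12)] + [(-8)·(-2) − (-13)·(-3)] + [(-13)·16 − (-1)·(-2)] + [(-1)·(-13) − 17·16] + [17·(-12) − (-11)·(-13)]| = 902, so the area is 451.
Summing gcd(|Δx|,|Δy|) over the edges gives the boundary count: gcd(3,9) + gcd(5,1) + gcd(12,18) + gcd(18,29) + gcd(28,1) = 3+1+6+1+1 = 12.
Pick's theorem gives I = A − B/2 + 1 = 451 − 12/2 + 1 = 446, so the closed region contains I + B = 446 + 12 = 458 lattice points.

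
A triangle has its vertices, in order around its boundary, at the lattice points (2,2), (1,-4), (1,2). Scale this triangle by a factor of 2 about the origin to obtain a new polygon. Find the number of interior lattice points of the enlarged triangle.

5

Using the shoelace formula, 2A = |[2·(-4) − 1·2] + [1·2 − 1·(-4)] + [1·2 − 2·2]| = 6, so the area is 3.
Along each edge there are gcd(|Δx|,|Δy|)+1 lattice points, so counting each shared vertex once the boundary has gcd(1,6) + gcd(0,6) + gcd(1,0) = 1+6+1 = 8.
Scaling by 2 multiplies the area by 2² = 4 (so the new area is 12) and multiplies the boundary lattice-point count by 2, giving 16.
By Pick's theorem, the interior count of the dilated polygon is 12 − 16/2 + 1 = 5.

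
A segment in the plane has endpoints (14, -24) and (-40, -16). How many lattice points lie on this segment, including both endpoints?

3

The number of lattice points on a segment between lattice points is gcd(|Δx|,|Δy|) + 1 = gcd(54,8) + 1 = 2 + 1 = 3.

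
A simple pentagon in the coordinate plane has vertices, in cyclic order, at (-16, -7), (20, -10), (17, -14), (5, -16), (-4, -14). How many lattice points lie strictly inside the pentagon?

168

The shoelace formula gives twice the area as |((-16)·(-10) − 20·(-7)) + (20·(-14) − 17·(-10)) + (17·(-16) − 5·(-14)) + (5·(-14) − (-4)·(-16)) + ((-4)·(-7) − (-16)·(-14))| = 342, so the area is 171.
Along each edge there are gcd(|Δx|,|Δy|)+1 lattice points, so counting each shared vertex once the boundary has gcd(36,3) + gcd(3,4) + gcd(12,2) + gcd(9,2) + gcd(12,7) = 3+1+2+1+1 = 8.
Pick's theorem gives I = A − B/2 + 1 = 171 − 8/2 + 1 = 168.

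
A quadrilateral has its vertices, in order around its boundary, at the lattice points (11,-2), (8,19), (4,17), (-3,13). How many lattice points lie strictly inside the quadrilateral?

Using the shoelace formula, 2A = |[11·19 − 8·(-2)] + [8·17 − 4·19] + [4·13 − (-3)·17] + [(-3)·(-2) − 11·13]| = 251, so the area is 125.5.
Summing gcd(|Δx|,|Δy|) over the edges gives the boundary count: gcd(3,21) + gcd(4,2) + gcd(7,4) + gcd(14,15) = 3+2+1+1 = 7.
By Pick's theorem A = I + B/2 − 1, so I = 125.5 − 7/2 + 1 = 123.

123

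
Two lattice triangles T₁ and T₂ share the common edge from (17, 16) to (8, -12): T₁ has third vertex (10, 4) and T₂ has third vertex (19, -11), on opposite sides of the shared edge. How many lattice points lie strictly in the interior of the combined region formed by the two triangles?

The union is the simple quadrilateral with vertices (17, 16), (10, 4), (8, -12), (19, -11) in order.
By the shoelace formula, twice the signed area is |[17·4 − 10·16] + [10·(-12) − 8·4] + [8·(-11) − 19·(-12)] + [19·16 − 17·(-11)]| = 387, so the area is 193.5.
The number of boundary lattice points is Σ gcd(|Δx|,|Δy|) = gcd(7,12) + gcd(2,16) + gcd(11,1) + gcd(2,27) = 1+2+1+1 = 5.
By Pick's theorem I = A − B/2 + 1 = 193.5 − 5/2 + 1 = 192.

192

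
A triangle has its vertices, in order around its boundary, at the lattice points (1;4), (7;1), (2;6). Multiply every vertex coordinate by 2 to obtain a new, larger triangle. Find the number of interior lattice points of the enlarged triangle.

Using the shoelace formula, 2A = |[1·1 − 7·4] + [7·6 − 2·1] + [2·4 − 1·6]| = 15, so the area is 15/2.
Along each edge there are gcd(|Δx|,|Δy|)+1 lattice points, so counting each shared vertex once the boundary has gcd(6,3) + gcd(5,5) + gcd(1,2) = 3+5+1 = 9.
Scaling by 2 multiplies the area by 2² = 4 (so the new area is 30) and multiplies the boundary lattice-point count by 2, giving 18.
By Pick's theorem, the interior count of the dilated polygon is 30 − 18/2 + 1 = 22.

22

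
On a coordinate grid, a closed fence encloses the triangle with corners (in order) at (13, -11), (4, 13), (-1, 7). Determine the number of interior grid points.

By the shoelace formula, twice the signed area is |(13·13 − 4·(-11)) + (4·7 − (-1)·13) + ((-1)·(-11) − 13·7)| = 174, so the area is 87.
The number of boundary lattice points is Σ gcd(|Δx|,|Δy|) = gcd(9,24) + gcd(5,6) + gcd(14,18) = 3+1+2 = 6.
Pick's theorem gives I = A − B/2 + 1 = 87 − 6/2 + 1 = 85.

85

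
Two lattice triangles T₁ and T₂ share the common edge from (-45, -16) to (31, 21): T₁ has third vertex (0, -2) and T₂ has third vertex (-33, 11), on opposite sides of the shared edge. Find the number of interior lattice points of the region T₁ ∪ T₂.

The union is the simple quadrilateral with vertices (-45, -16), (0, -2), (31, 21), (-33, 11) in order.
Using the shoelace formula, 2A = |[(-45)·(-2) − 0·(-16)] + [0·21 − 31·(-2)] + [31·11 − (-33)·21] + [(-33)·(-16) − (-45)·11]| = 2209, so the area is 2209/2.
Summing gcd(|Δx|,|Δy|) over the edges gives the boundary count: gcd(45,14) + gcd(31,23) + gcd(64,10) + gcd(12,27) = 1+1+2+3 = 7.
By Pick's theorem I = A − B/2 + 1 = 2209/2 − 7/2 + 1 = 1102.

1102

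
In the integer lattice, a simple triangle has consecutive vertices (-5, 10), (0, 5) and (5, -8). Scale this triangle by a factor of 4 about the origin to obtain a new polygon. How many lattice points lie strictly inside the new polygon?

305

Using the shoelace formula, 2A = |((-5)·5 − 0·10) + (0·(-8) − 5·5) + (5·10 − (-5)·(-8))| = 40, so the area is 20.
Summing gcd(|Δx|,|Δy|) over the edges gives the boundary count: gcd(5,5) + gcd(5,13) + gcd(10,18) = 5+1+2 = 8.
Scaling by 4 multiplies the area by 4² = 16 (so the new area is 320) and multiplies the boundary lattice-point count by 4, giving 32.
By Pick's theorem, the interior count of the dilated polygon is 320 − 32/2 + 1 = 305.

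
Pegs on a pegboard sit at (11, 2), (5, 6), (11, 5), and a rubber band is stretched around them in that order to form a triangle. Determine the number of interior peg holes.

7

By the shoelace formula, twice the signed area is |(11·6 − 5·2) + (5·5 − 11·6) + (11·2 − 11·5)| = 18, so the area is 9.
Summing gcd(|Δx|,|Δy|) over the edges gives the boundary count: gcd(6,4) + gcd(6,1) + gcd(0,3) = 2+1+3 = 6.
Pick's theorem gives I = A − B/2 + 1 = 9 − 6/2 + 1 = 7.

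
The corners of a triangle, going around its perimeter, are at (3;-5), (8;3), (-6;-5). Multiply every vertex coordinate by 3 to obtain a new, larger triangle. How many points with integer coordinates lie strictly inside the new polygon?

By the shoelace formula, twice the signed area is |[3·3 − 8·(-5)] + [8·(-5) − (-6)·3] + [(-6)·(-5) − 3·(-5)]| = 72, so the area is 36.
Along each edge there are gcd(|Δx|,|Δy|)+1 lattice points, so counting each shared vertex once the boundary has gcd(5,8) + gcd(14,8) + gcd(9,0) = 1+2+9 = 12.
Scaling by 3 multiplies the area by 3² = 9 (so the new area is 324) and multiplies the boundary lattice-point count by 3, giving 36.
By Pick's theorem, the interior count of the dilated polygon is 324 − 36/2 + 1 = 307.

307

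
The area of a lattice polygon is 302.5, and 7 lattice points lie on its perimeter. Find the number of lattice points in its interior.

From Pick's theorem, I = A − B/2 + 1 = 302.5 − 7/2 + 1 = 300.

300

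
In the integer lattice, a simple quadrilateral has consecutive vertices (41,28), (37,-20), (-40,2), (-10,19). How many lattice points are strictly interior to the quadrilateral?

The shoelace formula gives twice the area as |(41·(-20) − 37·28) + (37·2 − (-40)·(-20)) + ((-40)·19 − (-10)·2) + ((-10)·28 − 41·19)| = 4381, so the area is 4381/2.
Summing gcd(|Δx|,|Δy|) over the edges gives the boundary count: gcd(4,48) + gcd(77,22) + gcd(30,17) + gcd(51,9) = 4+11+1+3 = 19.
Pick's theorem gives I = A − B/2 + 1 = 4381/2 − 19/2 + 1 = 2182.

2182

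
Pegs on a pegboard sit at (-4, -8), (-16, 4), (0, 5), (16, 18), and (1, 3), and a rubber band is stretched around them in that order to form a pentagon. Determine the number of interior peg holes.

The shoelace formula gives twice the area as |[(-4)·4 − (-16)·(-8)] + [(-16)·5 − 0·4] + [0·18 − 16·5] + [16·3 − 1·18] + [1·(-8) − (-4)·3]| = 270, so the area is 135.
Summing gcd(|Δx|,|Δy|) over the edges gives the boundary count: gcd(12,12) + gcd(16,1) + gcd(16,13) + gcd(15,15) + gcd(5,11) = 12+1+1+15+1 = 30.
Pick's theorem gives I = A − B/2 + 1 = 135 − 30/2 + 1 = 121.

121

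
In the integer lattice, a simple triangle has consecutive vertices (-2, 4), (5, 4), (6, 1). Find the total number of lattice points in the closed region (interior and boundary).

The shoelace formula gives twice the area as |((-2)·4 − 5·4) + (5·1 − 6·4) + (6·4 − (-2)·1)| = 21, so the area is 21/2.
The number of boundary lattice points is Σ gcd(|Δx|,|Δy|) = gcd(7,0) + gcd(1,3) + gcd(8,3) = 7+1+1 = 9.
Pick's theorem gives I = A − B/2 + 1 = 21/2 − 9/2 + 1 = 7, so the closed region contains I + B = 7 + 9 = 16 lattice points.

16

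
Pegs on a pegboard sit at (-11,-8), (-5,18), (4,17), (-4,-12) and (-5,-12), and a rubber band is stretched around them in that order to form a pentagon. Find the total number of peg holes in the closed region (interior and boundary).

244

Using the shoelace formula, 2A = |((-11)·18 − (-5)·(-8)) + ((-5)·17 − 4·18) + (4·(-12) − (-4)·17) + ((-4)·(-12) − (-5)·(-12)) + ((-5)·(-8) − (-11)·(-12))| = 479, so the area is 239.5.
Summing gcd(|Δx|,|Δy|) over the edges gives the boundary count: gcd(6,26) + gcd(9,1) + gcd(8,29) + gcd(1,0) + gcd(6,4) = 2+1+1+1+2 = 7.
Pick's theorem gives I = A − B/2 + 1 = 239.5 − 7/2 + 1 = 237, so the closed region contains I + B = 237 + 7 = 244 lattice points.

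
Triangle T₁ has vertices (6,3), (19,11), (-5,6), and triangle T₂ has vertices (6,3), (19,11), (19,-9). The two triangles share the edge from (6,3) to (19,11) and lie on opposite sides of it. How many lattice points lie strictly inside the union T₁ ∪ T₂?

183

The union is the simple quadrilateral with vertices (6,3), (-5,6), (19,11), (19,-9) in order.
The shoelace formula gives twice the area as |(6·6 − (-5)·3) + ((-5)·11 − 19·6) + (19·(-9) − 19·11) + (19·3 − 6·(-9))| = 387, so the area is 193.5.
Summing gcd(|Δx|,|Δy|) over the edges gives the boundary count: gcd(11,3) + gcd(24,5) + gcd(0,20) + gcd(13,12) = 1+1+20+1 = 23.
By Pick's theorem I = A − B/2 + 1 = 193.5 − 23/2 + 1 = 183.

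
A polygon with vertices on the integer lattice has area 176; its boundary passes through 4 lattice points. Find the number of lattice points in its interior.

Pick's theorem A = I + B/2 − 1 rearranges to I = A − B/2 + 1 = 176 − 4/2 + 1 = 175.

175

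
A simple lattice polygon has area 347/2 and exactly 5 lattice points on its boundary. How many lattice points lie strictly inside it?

From Pick's theorem, I = A − B/2 + 1 = 347/2 − 5/2 + 1 = 172.

172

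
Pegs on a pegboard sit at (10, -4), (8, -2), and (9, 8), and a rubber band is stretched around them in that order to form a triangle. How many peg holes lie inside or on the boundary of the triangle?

By the shoelace formula, twice the signed area is |(10·(-2) − 8·(-4)) + (8·8 − 9·(-2)) + (9·(-4) − 10·8)| = 22, so the area is 11.
Summing gcd(|Δx|,|Δy|) over the edges gives the boundary count: gcd(2,2) + gcd(1,10) + gcd(1,12) = 2+1+1 = 4.
Pick's theorem gives I = A − B/2 + 1 = 11 − 4/2 + 1 = 10, so the closed region contains I + B = 10 + 4 = 14 lattice points.

14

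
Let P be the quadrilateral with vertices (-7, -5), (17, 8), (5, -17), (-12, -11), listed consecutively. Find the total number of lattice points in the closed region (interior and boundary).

291

Using the shoelace formula, 2A = |[(-7)·8 − 17·(-5)] + [17·(-17) − 5·8] + [5·(-11) − (-12)·(-17)] + [(-12)·(-5) − (-7)·(-11)]| = 576, so the area is 288.
Along each edge there are gcd(|Δx|,|Δy|)+1 lattice points, so counting each shared vertex once the boundary has gcd(24,13) + gcd(12,25) + gcd(17,6) + gcd(5,6) = 1+1+1+1 = 4.
Pick's theorem gives I = A − B/2 + 1 = 288 − 4/2 + 1 = 287, so the closed region contains I + B = 287 + 4 = 291 lattice points.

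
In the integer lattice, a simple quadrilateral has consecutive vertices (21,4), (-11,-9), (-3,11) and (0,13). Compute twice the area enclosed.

605

The shoelace formula gives twice the area as |[21·(-9) − (-11)·4] + [(-11)·11 − (-3)·(-9)] + [(-3)·13 − 0·11] + [0·4 − 21·13]| = 605, so the area is 605/2.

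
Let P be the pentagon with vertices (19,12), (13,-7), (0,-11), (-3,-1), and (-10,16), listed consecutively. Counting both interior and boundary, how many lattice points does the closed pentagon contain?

477

By the shoelace formula, twice the signed area is |(19·(-7) − 13·12) + (13·(-11) − 0·(-7)) + (0·(-1) − (-3)·(-11)) + ((-3)·16 − (-10)·(-1)) + ((-10)·12 − 19·16)| = 947, so the area is 947/2.
Along each edge there are gcd(|Δx|,|Δy|)+1 lattice points, so counting each shared vertex once the boundary has gcd(6,19) + gcd(13,4) + gcd(3,10) + gcd(7,17) + gcd(29,4) = 1+1+1+1+1 = 5.
Pick's theorem gives I = A − B/2 + 1 = 947/2 − 5/2 + 1 = 472, so the closed region contains I + B = 472 + 5 = 477 lattice points.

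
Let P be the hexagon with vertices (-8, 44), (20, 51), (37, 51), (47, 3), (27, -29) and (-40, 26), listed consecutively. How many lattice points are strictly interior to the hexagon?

By the shoelace formula, twice the signed area is |[(-8)·51 − 20·44] + [20·51 − 37·51] + [37·3 − 47·51] + [47·(-29) − 27·3] + [27·26 − (-40)·(-29)] + [(-40)·44 − (-8)·26]| = 7895, so the area is 7895/2.
Summing gcd(|Δx|,|Δy|) over the edges gives the boundary count: gcd(28,7) + gcd(17,0) + gcd(10,48) + gcd(20,32) + gcd(67,55) + gcd(32,18) = 7+17+2+4+1+2 = 33.
By Pick's theorem A = I + B/2 − 1, so I = 7895/2 − 33/2 + 1 = 3932.

3932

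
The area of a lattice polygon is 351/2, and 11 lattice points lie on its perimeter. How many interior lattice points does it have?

171

Pick's theorem A = I + B/2 − 1 rearranges to I = A − B/2 + 1 = 351/2 − 11/2 + 1 = 171.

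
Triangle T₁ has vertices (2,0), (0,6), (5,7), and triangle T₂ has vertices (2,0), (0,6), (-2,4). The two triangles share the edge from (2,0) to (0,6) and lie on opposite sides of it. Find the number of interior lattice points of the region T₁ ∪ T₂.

The union is the simple quadrilateral with vertices (2,0), (5,7), (0,6), (-2,4) in order.
The shoelace formula gives twice the area as |(2·7 − 5·0) + (5·6 − 0·7) + (0·4 − (-2)·6) + ((-2)·0 − 2·4)| = 48, so the area is 24.
Summing gcd(|Δx|,|Δy|) over the edges gives the boundary count: gcd(3,7) + gcd(5,1) + gcd(2,2) + gcd(4,4) = 1+1+2+4 = 8.
By Pick's theorem I = A − B/2 + 1 = 24 − 8/2 + 1 = 21.

21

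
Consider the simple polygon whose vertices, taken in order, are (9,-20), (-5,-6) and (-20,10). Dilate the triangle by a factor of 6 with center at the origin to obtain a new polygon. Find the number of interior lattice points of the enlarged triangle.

205

By the shoelace formula, twice the signed area is |[9·(-6) − (-5)·(-20)] + [(-5)·10 − (-20)·(-6)] + [(-20)·(-20) − 9·10]| = 14, so the area is 7.
Along each edge there are gcd(|Δx|,|Δy|)+1 lattice points, so counting each shared vertex once the boundary has gcd(14,14) + gcd(15,16) + gcd(29,30) = 14+1+1 = 16.
Scaling by 6 multiplies the area by 6² = 36 (so the new area is 252) and multiplies the boundary lattice-point count by 6, giving 96.
By Pick's theorem, the interior count of the dilated polygon is 252 − 96/2 + 1 = 205.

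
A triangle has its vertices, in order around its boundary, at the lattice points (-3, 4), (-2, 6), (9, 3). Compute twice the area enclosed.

The shoelace formula gives twice the area as |((-3)·6 − (-2)·4) + ((-2)·3 − 9·6) + (9·4 − (-3)·3)| = 25, so the area is 12.5.

25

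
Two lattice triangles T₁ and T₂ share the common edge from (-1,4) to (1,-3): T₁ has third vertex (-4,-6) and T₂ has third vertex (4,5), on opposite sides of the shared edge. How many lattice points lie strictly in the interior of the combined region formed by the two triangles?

38

The union is the simple quadrilateral with vertices (-1,4), (-4,-6), (1,-3), (4,5) in order.
The shoelace formula gives twice the area as |[(-1)·(-6) − (-4)·4] + [(-4)·(-3) − 1·(-6)] + [1·5 − 4·(-3)] + [4·4 − (-1)·5]| = 78, so the area is 39.
Along each edge there are gcd(|Δx|,|Δy|)+1 lattice points, so counting each shared vertex once the boundary has gcd(3,10) + gcd(5,3) + gcd(3,8) + gcd(5,1) = 1+1+1+1 = 4.
By Pick's theorem I = A − B/2 + 1 = 39 − 4/2 + 1 = 38.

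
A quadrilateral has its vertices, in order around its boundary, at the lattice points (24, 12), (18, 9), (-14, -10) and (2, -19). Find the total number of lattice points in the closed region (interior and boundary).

The shoelace formula gives twice the area as |[24·9 − 18·12] + [18·(-10) − (-14)·9] + [(-14)·(-19) − 2·(-10)] + [2·12 − 24·(-19)]| = 712, so the area is 356.
The number of boundary lattice points is Σ gcd(|Δx|,|Δy|) = gcd(6,3) + gcd(32,19) + gcd(16,9) + gcd(22,31) = 3+1+1+1 = 6.
Pick's theorem gives I = A − B/2 + 1 = 356 − 6/2 + 1 = 354, so the closed region contains I + B = 354 + 6 = 360 lattice points.

360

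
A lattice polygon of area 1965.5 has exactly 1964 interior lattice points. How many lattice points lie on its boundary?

Pick's theorem gives A = I + B/2 − 1, so B = 2(A − I + 1) = 2(1965.5 − 1964 + 1) = 5.

5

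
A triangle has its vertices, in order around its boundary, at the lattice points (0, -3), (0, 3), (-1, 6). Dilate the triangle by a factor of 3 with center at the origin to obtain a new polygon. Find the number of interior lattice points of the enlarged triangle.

The shoelace formula gives twice the area as |(0·3 − 0·(-3)) + (0·6 − (-1)·3) + ((-1)·(-3) − 0·6)| = 6, so the area is 3.
Summing gcd(|Δx|,|Δy|) over the edges gives the boundary count: gcd(0,6) + gcd(1,3) + gcd(1,9) = 6+1+1 = 8.
Scaling by 3 multiplies the area by 3² = 9 (so the new area is 27) and multiplies the boundary lattice-point count by 3, giving 24.
By Pick's theorem, the interior count of the dilated polygon is 27 − 24/2 + 1 = 16.

16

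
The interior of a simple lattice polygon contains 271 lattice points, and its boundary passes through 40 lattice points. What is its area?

By Pick's theorem, A = I + B/2 − 1 = 271 + 40/2 − 1 = 290.

290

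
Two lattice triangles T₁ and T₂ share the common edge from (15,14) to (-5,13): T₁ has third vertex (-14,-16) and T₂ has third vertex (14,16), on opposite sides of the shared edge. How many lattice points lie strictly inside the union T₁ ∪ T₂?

305

The union is the simple quadrilateral with vertices (15,14), (-14,-16), (-5,13), (14,16) in order.
By the shoelace formula, twice the signed area is |(15·(-16) − (-14)·14) + ((-14)·13 − (-5)·(-16)) + ((-5)·16 − 14·13) + (14·14 − 15·16)| = 612, so the area is 306.
Along each edge there are gcd(|Δx|,|Δy|)+1 lattice points, so counting each shared vertex once the boundary has gcd(29,30) + gcd(9,29) + gcd(19,3) + gcd(1,2) = 1+1+1+1 = 4.
By Pick's theorem I = A − B/2 + 1 = 306 − 4/2 + 1 = 305.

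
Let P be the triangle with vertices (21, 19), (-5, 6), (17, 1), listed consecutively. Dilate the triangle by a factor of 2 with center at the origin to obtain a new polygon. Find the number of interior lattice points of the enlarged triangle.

Using the shoelace formula, 2A = |[21·6 − (-5)·19] + [(-5)·1 − 17·6] + [17·19 − 21·1]| = 416, so the area is 208.
Summing gcd(|Δx|,|Δy|) over the edges gives the boundary count: gcd(26,13) + gcd(22,5) + gcd(4,18) = 13+1+2 = 16.
Scaling by 2 multiplies the area by 2² = 4 (so the new area is 832) and multiplies the boundary lattice-point count by 2, giving 32.
By Pick's theorem, the interior count of the dilated polygon is 832 − 32/2 + 1 = 817.

817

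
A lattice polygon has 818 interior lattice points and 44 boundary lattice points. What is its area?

839

By Pick's theorem, A = I + B/2 − 1 = 818 + 44/2 − 1 = 839.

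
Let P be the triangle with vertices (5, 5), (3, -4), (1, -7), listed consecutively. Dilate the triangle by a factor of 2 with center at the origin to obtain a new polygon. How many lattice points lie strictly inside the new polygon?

Using the shoelace formula, 2A = |[5·(-4) − 3·5] + [3·(-7) − 1·(-4)] + [1·5 − 5·(-7)]| = 12, so the area is 6.
Summing gcd(|Δx|,|Δy|) over the edges gives the boundary count: gcd(2,9) + gcd(2,3) + gcd(4,12) = 1+1+4 = 6.
Scaling by 2 multiplies the area by 2² = 4 (so the new area is 24) and multiplies the boundary lattice-point count by 2, giving 12.
By Pick's theorem, the interior count of the dilated polygon is 24 − 12/2 + 1 = 19.

19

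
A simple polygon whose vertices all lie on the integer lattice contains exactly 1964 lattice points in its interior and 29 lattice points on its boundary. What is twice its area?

3955

By Pick's theorem, A = I + B/2 − 1 = 1964 + 29/2 − 1 = 3955/2.
Hence 2A = 3955.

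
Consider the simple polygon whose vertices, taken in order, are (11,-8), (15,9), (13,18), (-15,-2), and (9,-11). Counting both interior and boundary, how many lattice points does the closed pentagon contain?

Using the shoelace formula, 2A = |(11·9 − 15·(-8)) + (15·18 − 13·9) + (13·(-2) − (-15)·18) + ((-15)·(-11) − 9·(-2)) + (9·(-8) − 11·(-11))| = 848, so the area is 424.
The number of boundary lattice points is Σ gcd(|Δx|,|Δy|) = gcd(4,17) + gcd(2,9) + gcd(28,20) + gcd(24,9) + gcd(2,3) = 1+1+4+3+1 = 10.
Pick's theorem gives I = A − B/2 + 1 = 424 − 10/2 + 1 = 420, so the closed region contains I + B = 420 + 10 = 430 lattice points.

430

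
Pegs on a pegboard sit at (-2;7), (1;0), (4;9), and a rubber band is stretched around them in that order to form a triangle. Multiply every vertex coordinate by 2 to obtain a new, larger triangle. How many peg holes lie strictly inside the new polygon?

Using the shoelace formula, 2A = |[(-2)·0 − 1·7] + [1·9 − 4·0] + [4·7 − (-2)·9]| = 48, so the area is 24.
Along each edge there are gcd(|Δx|,|Δy|)+1 lattice points, so counting each shared vertex once the boundary has gcd(3,7) + gcd(3,9) + gcd(6,2) = 1+3+2 = 6.
Scaling by 2 multiplies the area by 2² = 4 (so the new area is 96) and multiplies the boundary lattice-point count by 2, giving 12.
By Pick's theorem, the interior count of the dilated polygon is 96 − 12/2 + 1 = 91.

91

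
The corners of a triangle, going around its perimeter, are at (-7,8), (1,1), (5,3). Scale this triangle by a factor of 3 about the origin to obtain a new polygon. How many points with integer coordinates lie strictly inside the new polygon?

Using the shoelace formula, 2A = |[(-7)·1 − 1·8] + [1·3 − 5·1] + [5·8 − (-7)·3]| = 44, so the area is 22.
The number of boundary lattice points is Σ gcd(|Δx|,|Δy|) = gcd(8,7) + gcd(4,2) + gcd(12,5) = 1+2+1 = 4.
Scaling by 3 multiplies the area by 3² = 9 (so the new area is 198) and multiplies the boundary lattice-point count by 3, giving 12.
By Pick's theorem, the interior count of the dilated polygon is 198 − 12/2 + 1 = 193.

193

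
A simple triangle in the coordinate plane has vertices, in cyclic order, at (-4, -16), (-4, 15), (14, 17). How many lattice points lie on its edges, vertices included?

36

Summing gcd(|Δx|,|Δy|) over the edges gives the boundary count: gcd(0,31) + gcd(18,2) + gcd(18,33) = 31+2+3 = 36.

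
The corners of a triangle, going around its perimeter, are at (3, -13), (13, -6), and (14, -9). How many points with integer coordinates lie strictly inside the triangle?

18

The shoelace formula gives twice the area as |(3·(-6) − 13·(-13)) + (13·(-9) − 14·(-6)) + (14·(-13) − 3·(-9))| = 37, so the area is 37/2.
Along each edge there are gcd(|Δx|,|Δy|)+1 lattice points, so counting each shared vertex once the boundary has gcd(10,7) + gcd(1,3) + gcd(11,4) = 1+1+1 = 3.
Pick's theorem gives I = A − B/2 + 1 = 37/2 − 3/2 + 1 = 18.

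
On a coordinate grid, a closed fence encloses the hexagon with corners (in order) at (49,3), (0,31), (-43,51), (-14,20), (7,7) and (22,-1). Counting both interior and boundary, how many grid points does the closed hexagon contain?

1218

Using the shoelace formula, 2A = |(49·31 − 0·3) + (0·51 − (-43)·31) + ((-43)·20 − (-14)·51) + ((-14)·7 − 7·20) + (7·(-1) − 22·7) + (22·3 − 49·(-1))| = 2422, so the area is 1211.
Summing gcd(|Δx|,|Δy|) over the edges gives the boundary count: gcd(49,28) + gcd(43,20) + gcd(29,31) + gcd(21,13) + gcd(15,8) + gcd(27,4) = 7+1+1+1+1+1 = 12.
Pick's theorem gives I = A − B/2 + 1 = 1211 − 12/2 + 1 = 1206, so the closed region contains I + B = 1206 + 12 = 1218 lattice points.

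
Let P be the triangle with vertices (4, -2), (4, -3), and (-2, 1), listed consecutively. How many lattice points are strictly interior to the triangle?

Using the shoelace formula, 2A = |(4·(-3) − 4·(-2)) + (4·1 − (-2)·(-3)) + ((-2)·(-2) − 4·1)| = 6, so the area is 3.
The number of boundary lattice points is Σ gcd(|Δx|,|Δy|) = gcd(0,1) + gcd(6,4) + gcd(6,3) = 1+2+3 = 6.
Pick's theorem gives I = A − B/2 + 1 = 3 − 6/2 + 1 = 1.

1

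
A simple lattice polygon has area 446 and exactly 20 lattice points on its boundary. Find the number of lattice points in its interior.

437

Pick's theorem A = I + B/2 − 1 rearranges to I = A − B/2 + 1 = 446 − 20/2 + 1 = 437.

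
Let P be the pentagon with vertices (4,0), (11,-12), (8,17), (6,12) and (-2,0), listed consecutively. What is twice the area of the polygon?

253

Using the shoelace formula, 2A = |[4·(-12) − 11·0] + [11·17 − 8·(-12)] + [8·12 − 6·17] + [6·0 − (-2)·12] + [(-2)·0 − 4·0]| = 253, so the area is 126.5.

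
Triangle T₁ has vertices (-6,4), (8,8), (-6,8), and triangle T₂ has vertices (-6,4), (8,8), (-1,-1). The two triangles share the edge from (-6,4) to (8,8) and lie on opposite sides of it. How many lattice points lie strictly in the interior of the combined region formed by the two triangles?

The union is the simple quadrilateral with vertices (-6,4), (-6,8), (8,8), (-1,-1) in order.
Using the shoelace formula, 2A = |[(-6)·8 − (-6)·4] + [(-6)·8 − 8·8] + [8·(-1) − (-1)·8] + [(-1)·4 − (-6)·(-1)]| = 146, so the area is 73.
Summing gcd(|Δx|,|Δy|) over the edges gives the boundary count: gcd(0,4) + gcd(14,0) + gcd(9,9) + gcd(5,5) = 4+14+9+5 = 32.
By Pick's theorem I = A − B/2 + 1 = 73 − 32/2 + 1 = 58.

58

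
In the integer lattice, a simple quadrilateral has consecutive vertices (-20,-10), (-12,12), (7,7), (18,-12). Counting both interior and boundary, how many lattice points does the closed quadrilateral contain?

Using the shoelace formula, 2A = |[(-20)·12 − (-12)·(-10)] + [(-12)·7 − 7·12] + [7·(-12) − 18·7] + [18·(-10) − (-20)·(-12)]| = 1158, so the area is 579.
Summing gcd(|Δx|,|Δy|) over the edges gives the boundary count: gcd(8,22) + gcd(19,5) + gcd(11,19) + gcd(38,2) = 2+1+1+2 = 6.
Pick's theorem gives I = A − B/2 + 1 = 579 − 6/2 + 1 = 577, so the closed region contains I + B = 577 + 6 = 583 lattice points.

583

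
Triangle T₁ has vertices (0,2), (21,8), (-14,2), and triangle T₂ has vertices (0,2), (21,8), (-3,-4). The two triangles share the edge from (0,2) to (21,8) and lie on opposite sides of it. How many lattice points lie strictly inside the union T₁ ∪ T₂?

82

The union is the simple quadrilateral with vertices (0,2), (-14,2), (21,8), (-3,-4) in order.
Using the shoelace formula, 2A = |[0·2 − (-14)·2] + [(-14)·8 − 21·2] + [21·(-4) − (-3)·8] + [(-3)·2 − 0·(-4)]| = 192, so the area is 96.
Along each edge there are gcd(|Δx|,|Δy|)+1 lattice points, so counting each shared vertex once the boundary has gcd(14,0) + gcd(35,6) + gcd(24,12) + gcd(3,6) = 14+1+12+3 = 30.
By Pick's theorem I = A − B/2 + 1 = 96 − 30/2 + 1 = 82.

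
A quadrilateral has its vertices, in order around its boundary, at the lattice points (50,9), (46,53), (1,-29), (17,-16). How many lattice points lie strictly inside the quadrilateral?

Using the shoelace formula, 2A = |(50·53 − 46·9) + (46·(-29) − 1·53) + (1·(-16) − 17·(-29)) + (17·9 − 50·(-16))| = 2279, so the area is 2279/2.
Along each edge there are gcd(|Δx|,|Δy|)+1 lattice points, so counting each shared vertex once the boundary has gcd(4,44) + gcd(45,82) + gcd(16,13) + gcd(33,25) = 4+1+1+1 = 7.
By Pick's theorem A = I + B/2 − 1, so I = 2279/2 − 7/2 + 1 = 1137.

1137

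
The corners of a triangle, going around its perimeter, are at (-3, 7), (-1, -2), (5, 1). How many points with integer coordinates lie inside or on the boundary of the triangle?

34

Using the shoelace formula, 2A = |((-3)·(-2) − (-1)·7) + ((-1)·1 − 5·(-2)) + (5·7 − (-3)·1)| = 60, so the area is 30.
The number of boundary lattice points is Σ gcd(|Δx|,|Δy|) = gcd(2,9) + gcd(6,3) + gcd(8,6) = 1+3+2 = 6.
Pick's theorem gives I = A − B/2 + 1 = 30 − 6/2 + 1 = 28, so the closed region contains I + B = 28 + 6 = 34 lattice points.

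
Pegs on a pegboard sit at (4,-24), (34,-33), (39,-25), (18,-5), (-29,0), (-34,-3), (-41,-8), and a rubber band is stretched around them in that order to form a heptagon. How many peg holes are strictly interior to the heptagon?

Using the shoelace formula, 2A = |(4·(-33) − 34·(-24)) + (34·(-25) − 39·(-33)) + (39·(-5) − 18·(-25)) + (18·0 − (-29)·(-5)) + ((-29)·(-3) − (-34)·0) + ((-34)·(-8) − (-41)·(-3)) + ((-41)·(-24) − 4·(-8))| = 2483, so the area is 1241.5.
The number of boundary lattice points is Σ gcd(|Δx|,|Δy|) = gcd(30,9) + gcd(5,8) + gcd(21,20) + gcd(47,5) + gcd(5,3) + gcd(7,5) + gcd(45,16) = 3+1+1+1+1+1+1 = 9.
By Pick's theorem A = I + B/2 − 1, so I = 1241.5 − 9/2 + 1 = 1238.

1238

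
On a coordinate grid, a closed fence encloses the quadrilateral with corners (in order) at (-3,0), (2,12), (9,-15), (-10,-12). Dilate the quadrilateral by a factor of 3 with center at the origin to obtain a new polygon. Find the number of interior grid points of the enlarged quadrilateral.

2101

By the shoelace formula, twice the signed area is |[(-3)·12 − 2·0] + [2·(-15) − 9·12] + [9·(-12) − (-10)·(-15)] + [(-10)·0 − (-3)·(-12)]| = 468, so the area is 234.
Along each edge there are gcd(|Δx|,|Δy|)+1 lattice points, so counting each shared vertex once the boundary has gcd(5,12) + gcd(7,27) + gcd(19,3) + gcd(7,12) = 1+1+1+1 = 4.
Scaling by 3 multiplies the area by 3² = 9 (so the new area is 2106) and multiplies the boundary lattice-point count by 3, giving 12.
By Pick's theorem, the interior count of the dilated polygon is 2106 − 12/2 + 1 = 2101.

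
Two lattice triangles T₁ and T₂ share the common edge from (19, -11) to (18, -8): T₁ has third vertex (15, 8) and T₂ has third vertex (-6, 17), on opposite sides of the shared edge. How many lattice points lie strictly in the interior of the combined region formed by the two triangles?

26

The union is the simple quadrilateral with vertices (19, -11), (15, 8), (18, -8), (-6, 17) in order.
Using the shoelace formula, 2A = |(19·8 − 15·(-11)) + (15·(-8) − 18·8) + (18·17 − (-6)·(-8)) + ((-6)·(-11) − 19·17)| = 54, so the area is 27.
Summing gcd(|Δx|,|Δy|) over the edges gives the boundary count: gcd(4,19) + gcd(3,16) + gcd(24,25) + gcd(25,28) = 1+1+1+1 = 4.
By Pick's theorem I = A − B/2 + 1 = 27 − 4/2 + 1 = 26.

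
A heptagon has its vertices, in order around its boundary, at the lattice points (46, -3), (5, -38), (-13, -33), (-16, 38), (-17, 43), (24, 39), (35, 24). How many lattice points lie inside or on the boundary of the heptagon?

3579

By the shoelace formula, twice the signed area is |(46·(-38) − 5·(-3)) + (5·(-33) − (-13)·(-38)) + ((-13)·38 − (-16)·(-33)) + ((-16)·43 − (-17)·38) + ((-17)·39 − 24·43) + (24·24 − 35·39) + (35·(-3) − 46·24)| = 7149, so the area is 7149/2.
The number of boundary lattice points is Σ gcd(|Δx|,|Δy|) = gcd(41,35) + gcd(18,5) + gcd(3,71) + gcd(1,5) + gcd(41,4) + gcd(11,15) + gcd(11,27) = 1+1+1+1+1+1+1 = 7.
Pick's theorem gives I = A − B/2 + 1 = 7149/2 − 7/2 + 1 = 3572, so the closed region contains I + B = 3572 + 7 = 3579 lattice points.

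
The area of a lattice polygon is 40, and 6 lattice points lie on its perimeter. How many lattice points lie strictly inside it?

38

From Pick's theorem, I = A − B/2 + 1 = 40 − 6/2 + 1 = 38.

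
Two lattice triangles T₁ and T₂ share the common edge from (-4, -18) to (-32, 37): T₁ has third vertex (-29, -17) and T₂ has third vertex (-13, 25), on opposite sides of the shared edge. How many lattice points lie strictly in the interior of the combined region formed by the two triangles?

The union is the simple quadrilateral with vertices (-4, -18), (-29, -17), (-32, 37), (-13, 25) in order.
The shoelace formula gives twice the area as |[(-4)·(-17) − (-29)·(-18)] + [(-29)·37 − (-32)·(-17)] + [(-32)·25 − (-13)·37] + [(-13)·(-18) − (-4)·25]| = 2056, so the area is 1028.
Along each edge there are gcd(|Δx|,|Δy|)+1 lattice points, so counting each shared vertex once the boundary has gcd(25,1) + gcd(3,54) + gcd(19,12) + gcd(9,43) = 1+3+1+1 = 6.
By Pick's theorem I = A − B/2 + 1 = 1028 − 6/2 + 1 = 1026.

1026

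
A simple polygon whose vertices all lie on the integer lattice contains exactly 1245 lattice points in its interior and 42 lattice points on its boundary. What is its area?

1265

Pick's theorem states A = I + B/2 − 1, so A = 1245 + 42/2 − 1 = 1265.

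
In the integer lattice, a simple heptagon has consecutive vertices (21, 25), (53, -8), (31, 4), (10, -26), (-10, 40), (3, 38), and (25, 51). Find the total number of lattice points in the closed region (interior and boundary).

1748

Using the shoelace formula, 2A = |[21·(-8) − 53·25] + [53·4 − 31·(-8)] + [31·(-26) − 10·4] + [10·40 − (-10)·(-26)] + [(-10)·38 − 3·40] + [3·51 − 25·38] + [25·25 − 21·51]| = 3482, so the area is 1741.
Along each edge there are gcd(|Δx|,|Δy|)+1 lattice points, so counting each shared vertex once the boundary has gcd(32,33) + gcd(22,12) + gcd(21,30) + gcd(20,66) + gcd(13,2) + gcd(22,13) + gcd(4,26) = 1+2+3+2+1+1+2 = 12.
Pick's theorem gives I = A − B/2 + 1 = 1741 − 12/2 + 1 = 1736, so the closed region contains I + B = 1736 + 12 = 1748 lattice points.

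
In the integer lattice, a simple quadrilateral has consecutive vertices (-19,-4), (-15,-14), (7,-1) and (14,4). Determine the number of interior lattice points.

By the shoelace formula, twice the signed area is |[(-19)·(-14) − (-15)·(-4)] + [(-15)·(-1) − 7·(-14)] + [7·4 − 14·(-1)] + [14·(-4) − (-19)·4]| = 381, so the area is 381/2.
The number of boundary lattice points is Σ gcd(|Δx|,|Δy|) = gcd(4,10) + gcd(22,13) + gcd(7,5) + gcd(33,8) = 2+1+1+1 = 5.
By Pick's theorem A = I + B/2 − 1, so I = 381/2 − 5/2 + 1 = 189.

189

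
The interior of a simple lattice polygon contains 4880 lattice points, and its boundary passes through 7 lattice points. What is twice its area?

9765

By Pick's theorem, A = I + B/2 − 1 = 4880 + 7/2 − 1 = 9765/2.
Hence 2A = 9765.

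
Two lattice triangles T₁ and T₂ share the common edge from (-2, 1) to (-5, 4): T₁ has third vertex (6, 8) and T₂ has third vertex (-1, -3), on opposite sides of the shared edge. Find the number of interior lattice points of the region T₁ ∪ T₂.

26

The union is the simple quadrilateral with vertices (-2, 1), (6, 8), (-5, 4), (-1, -3) in order.
By the shoelace formula, twice the signed area is |((-2)·8 − 6·1) + (6·4 − (-5)·8) + ((-5)·(-3) − (-1)·4) + ((-1)·1 − (-2)·(-3))| = 54, so the area is 27.
Summing gcd(|Δx|,|Δy|) over the edges gives the boundary count: gcd(8,7) + gcd(11,4) + gcd(4,7) + gcd(1,4) = 1+1+1+1 = 4.
By Pick's theorem I = A − B/2 + 1 = 27 − 4/2 + 1 = 26.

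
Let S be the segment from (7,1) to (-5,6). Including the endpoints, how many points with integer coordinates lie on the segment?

The number of lattice points on a segment between lattice points is gcd(|Δx|,|Δy|) + 1 = gcd(12,5) + 1 = 1 + 1 = 2.

2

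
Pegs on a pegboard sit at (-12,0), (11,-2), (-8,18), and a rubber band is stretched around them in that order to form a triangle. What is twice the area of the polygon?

The shoelace formula gives twice the area as |((-12)·(-2) − 11·0) + (11·18 − (-8)·(-2)) + ((-8)·0 − (-12)·18)| = 422, so the area is 211.

422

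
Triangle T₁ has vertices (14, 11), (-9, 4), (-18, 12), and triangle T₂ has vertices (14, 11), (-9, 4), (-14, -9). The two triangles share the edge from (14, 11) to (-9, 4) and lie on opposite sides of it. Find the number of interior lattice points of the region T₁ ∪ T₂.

253

The union is the simple quadrilateral with vertices (14, 11), (-18, 12), (-9, 4), (-14, -9) in order.
By the shoelace formula, twice the signed area is |[14·12 − (-18)·11] + [(-18)·4 − (-9)·12] + [(-9)·(-9) − (-14)·4] + [(-14)·11 − 14·(-9)]| = 511, so the area is 255.5.
Summing gcd(|Δx|,|Δy|) over the edges gives the boundary count: gcd(32,1) + gcd(9,8) + gcd(5,13) + gcd(28,20) = 1+1+1+4 = 7.
By Pick's theorem I = A − B/2 + 1 = 255.5 − 7/2 + 1 = 253.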